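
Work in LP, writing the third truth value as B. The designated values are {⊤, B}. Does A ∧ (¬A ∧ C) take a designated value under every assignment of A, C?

No

Countermodel: A=⊤, C=⊤ gives ⊥, which is not designated.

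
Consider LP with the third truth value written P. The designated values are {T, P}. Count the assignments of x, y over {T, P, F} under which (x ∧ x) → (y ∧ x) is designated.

Of the 9 assignments, 8 give a value in {T, P}.

8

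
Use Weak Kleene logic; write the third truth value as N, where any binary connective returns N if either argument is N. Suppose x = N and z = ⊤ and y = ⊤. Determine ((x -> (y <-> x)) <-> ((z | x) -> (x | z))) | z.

N

y <-> x = ⊤ <-> N = N
x -> (y <-> x) = N -> N = N
z | x = ⊤ | N = N
x | z = N | ⊤ = N
(z | x) -> (x | z) = N -> N = N
(x -> (y <-> x)) <-> ((z | x) -> (x | z)) = N <-> N = N
((x -> (y <-> x)) <-> ((z | x) -> (x | z))) | z = N | ⊤ = N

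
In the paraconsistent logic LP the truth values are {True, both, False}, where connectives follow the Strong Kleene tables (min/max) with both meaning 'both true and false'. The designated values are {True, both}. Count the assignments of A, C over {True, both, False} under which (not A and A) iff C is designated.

Of the 9 assignments, 7 give a value in {True, both}.

7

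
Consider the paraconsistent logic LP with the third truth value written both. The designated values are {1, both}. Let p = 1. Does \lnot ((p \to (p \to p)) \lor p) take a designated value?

p \to p = 1 \to 1 = 1
p \to (p \to p) = 1 \to 1 = 1
(p \to (p \to p)) \lor p = 1 \lor 1 = 1
\lnot ((p \to (p \to p)) \lor p) = \lnot 1 = 0
0 ∉ {1, both}.

No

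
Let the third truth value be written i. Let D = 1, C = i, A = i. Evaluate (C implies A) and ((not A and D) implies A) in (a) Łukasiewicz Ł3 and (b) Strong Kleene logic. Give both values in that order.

In Łukasiewicz Ł3: C implies A = i implies i = 1  [min(1, 1−½+½)]
not A = not i = i
not A and D = i and 1 = i
(not A and D) implies A = i implies i = 1
(C implies A) and ((not A and D) implies A) = 1 and 1 = 1
In Strong Kleene logic: C implies A = i implies i = i  [not i or i]
not A = not i = i
not A and D = i and 1 = i
(not A and D) implies A = i implies i = i
(C implies A) and ((not A and D) implies A) = i and i = i
They differ because Łukasiewicz Ł3 and Strong Kleene logic treat i differently under implication.

1; i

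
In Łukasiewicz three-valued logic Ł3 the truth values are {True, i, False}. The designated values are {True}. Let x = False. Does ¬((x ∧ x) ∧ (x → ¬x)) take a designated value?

Yes

x ∧ x = False ∧ False = False
¬x = ¬False = True
x → ¬x = False → True = True
(x ∧ x) ∧ (x → ¬x) = False ∧ True = False
¬((x ∧ x) ∧ (x → ¬x)) = ¬False = True
True ∈ {True}.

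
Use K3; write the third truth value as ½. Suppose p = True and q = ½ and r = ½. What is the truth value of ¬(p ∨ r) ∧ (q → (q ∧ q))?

False

p ∨ r = True ∨ ½ = True
¬(p ∨ r) = ¬True = False
q ∧ q = ½ ∧ ½ = ½
q → (q ∧ q) = ½ → ½ = ½  [¬½ ∨ ½]
¬(p ∨ r) ∧ (q → (q ∧ q)) = False ∧ ½ = False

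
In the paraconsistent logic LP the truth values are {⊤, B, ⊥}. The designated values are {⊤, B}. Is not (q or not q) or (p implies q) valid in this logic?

No

Countermodel: q=⊥, p=⊤ gives ⊥, which is not designated.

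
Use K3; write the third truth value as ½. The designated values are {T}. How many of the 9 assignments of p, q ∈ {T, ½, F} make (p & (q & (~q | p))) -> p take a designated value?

Of the 9 assignments, 7 give a value in {T}.

7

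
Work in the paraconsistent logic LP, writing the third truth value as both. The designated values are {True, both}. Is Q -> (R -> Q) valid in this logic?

Yes

Every assignment of Q, R over {True, both, False} gives a value in {True, both}.
In particular, with Q=both, R=both: Q -> (R -> Q) = both.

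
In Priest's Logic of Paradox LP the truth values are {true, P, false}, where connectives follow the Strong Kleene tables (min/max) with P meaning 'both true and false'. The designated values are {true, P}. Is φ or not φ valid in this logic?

Yes

Every assignment of φ over {true, P, false} gives a value in {true, P}.
In particular, with φ=P: φ or not φ = P.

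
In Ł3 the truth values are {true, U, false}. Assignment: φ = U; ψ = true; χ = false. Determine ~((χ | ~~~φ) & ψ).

U

~φ = ~U = U
~~φ = ~U = U
~~~φ = ~U = U
χ | ~~~φ = false | U = U
(χ | ~~~φ) & ψ = U & true = U
~((χ | ~~~φ) & ψ) = ~U = U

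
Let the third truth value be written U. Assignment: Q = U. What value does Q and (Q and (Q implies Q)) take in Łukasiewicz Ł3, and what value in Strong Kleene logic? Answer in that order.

U; U

In Łukasiewicz Ł3: Q implies Q = U implies U = True  [min(1, 1−½+½)]
Q and (Q implies Q) = U and True = U
Q and (Q and (Q implies Q)) = U and U = U
In Strong Kleene logic: Q implies Q = U implies U = U  [not U or U]
Q and (Q implies Q) = U and U = U
Q and (Q and (Q implies Q)) = U and U = U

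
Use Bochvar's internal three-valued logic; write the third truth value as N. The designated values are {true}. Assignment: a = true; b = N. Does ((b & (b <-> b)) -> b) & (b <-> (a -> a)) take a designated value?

No

b <-> b = N <-> N = N
b & (b <-> b) = N & N = N
(b & (b <-> b)) -> b = N -> N = N  [any arg is the third value ⇒ result is the third value]
a -> a = true -> true = true
b <-> (a -> a) = N <-> true = N
((b & (b <-> b)) -> b) & (b <-> (a -> a)) = N & N = N
N ∉ {true}.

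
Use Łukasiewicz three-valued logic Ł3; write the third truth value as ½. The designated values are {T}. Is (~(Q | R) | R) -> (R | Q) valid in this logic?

Countermodel: Q=F, R=F gives F, which is not designated.

No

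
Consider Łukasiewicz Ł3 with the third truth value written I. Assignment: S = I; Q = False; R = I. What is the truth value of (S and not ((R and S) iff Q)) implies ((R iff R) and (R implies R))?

R and S = I and I = I
(R and S) iff Q = I iff False = I
not ((R and S) iff Q) = not I = I
S and not ((R and S) iff Q) = I and I = I
R iff R = I iff I = True
R implies R = I implies I = True
(R iff R) and (R implies R) = True and True = True
(S and not ((R and S) iff Q)) implies ((R iff R) and (R implies R)) = I implies True = True

True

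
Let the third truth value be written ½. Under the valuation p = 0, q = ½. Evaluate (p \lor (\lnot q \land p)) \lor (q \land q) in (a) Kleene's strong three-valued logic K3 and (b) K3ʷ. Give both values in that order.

½; ½

In Kleene's strong three-valued logic K3: \lnot q = \lnot ½ = ½
\lnot q \land p = ½ \land 0 = 0
p \lor (\lnot q \land p) = 0 \lor 0 = 0
q \land q = ½ \land ½ = ½
(p \lor (\lnot q \land p)) \lor (q \land q) = 0 \lor ½ = ½
In K3ʷ: \lnot q = \lnot ½ = ½
\lnot q \land p = ½ \land 0 = ½
p \lor (\lnot q \land p) = 0 \lor ½ = ½
q \land q = ½ \land ½ = ½
(p \lor (\lnot q \land p)) \lor (q \land q) = ½ \lor ½ = ½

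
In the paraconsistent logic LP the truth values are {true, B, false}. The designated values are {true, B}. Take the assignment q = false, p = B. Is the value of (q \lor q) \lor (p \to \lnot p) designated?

q \lor q = false \lor false = false
\lnot p = \lnot B = B
p \to \lnot p = B \to B = B  [\lnot B \lor B]
(q \lor q) \lor (p \to \lnot p) = false \lor B = B
B ∈ {true, B}.

Yes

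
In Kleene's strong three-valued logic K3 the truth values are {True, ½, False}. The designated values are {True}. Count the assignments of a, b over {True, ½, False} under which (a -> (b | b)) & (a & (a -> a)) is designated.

Designated under: (a=True, b=True).

1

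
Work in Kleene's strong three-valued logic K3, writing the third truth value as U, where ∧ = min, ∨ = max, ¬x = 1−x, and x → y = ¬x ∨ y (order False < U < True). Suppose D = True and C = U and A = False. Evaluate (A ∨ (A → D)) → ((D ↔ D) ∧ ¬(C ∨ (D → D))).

False

A → D = False → True = True
A ∨ (A → D) = False ∨ True = True
D ↔ D = True ↔ True = True
D → D = True → True = True
C ∨ (D → D) = U ∨ True = True
¬(C ∨ (D → D)) = ¬True = False
(D ↔ D) ∧ ¬(C ∨ (D → D)) = True ∧ False = False
(A ∨ (A → D)) → ((D ↔ D) ∧ ¬(C ∨ (D → D))) = True → False = False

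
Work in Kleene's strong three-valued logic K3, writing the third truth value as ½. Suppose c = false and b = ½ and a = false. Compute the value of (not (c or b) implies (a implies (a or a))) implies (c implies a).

true

c or b = false or ½ = ½
not (c or b) = not ½ = ½
a or a = false or false = false
a implies (a or a) = false implies false = true
not (c or b) implies (a implies (a or a)) = ½ implies true = true
c implies a = false implies false = true
(not (c or b) implies (a implies (a or a))) implies (c implies a) = true implies true = true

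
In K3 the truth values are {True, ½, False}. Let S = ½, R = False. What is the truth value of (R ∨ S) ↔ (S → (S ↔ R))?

½

R ∨ S = False ∨ ½ = ½
S ↔ R = ½ ↔ False = ½
S → (S ↔ R) = ½ → ½ = ½  [¬½ ∨ ½]
(R ∨ S) ↔ (S → (S ↔ R)) = ½ ↔ ½ = ½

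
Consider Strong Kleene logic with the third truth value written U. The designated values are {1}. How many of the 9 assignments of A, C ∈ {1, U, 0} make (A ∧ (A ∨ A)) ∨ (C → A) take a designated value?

5

Of the 9 assignments, 5 give a value in {1}.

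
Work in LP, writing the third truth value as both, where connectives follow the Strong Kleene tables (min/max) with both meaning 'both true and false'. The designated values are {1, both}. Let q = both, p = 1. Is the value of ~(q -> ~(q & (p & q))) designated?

p & q = 1 & both = both
q & (p & q) = both & both = both
~(q & (p & q)) = ~both = both
q -> ~(q & (p & q)) = both -> both = both  [~both | both]
~(q -> ~(q & (p & q))) = ~both = both
both ∈ {1, both}.

Yes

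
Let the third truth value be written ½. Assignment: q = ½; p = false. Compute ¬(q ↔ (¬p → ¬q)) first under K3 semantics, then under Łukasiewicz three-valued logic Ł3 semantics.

In K3: ¬p = ¬false = true
¬q = ¬½ = ½
¬p → ¬q = true → ½ = ½  [¬true ∨ ½]
q ↔ (¬p → ¬q) = ½ ↔ ½ = ½
¬(q ↔ (¬p → ¬q)) = ¬½ = ½
In Łukasiewicz three-valued logic Ł3: ¬p = ¬false = true
¬q = ¬½ = ½
¬p → ¬q = true → ½ = ½
q ↔ (¬p → ¬q) = ½ ↔ ½ = true
¬(q ↔ (¬p → ¬q)) = ¬true = false
They differ because K3 and Łukasiewicz three-valued logic Ł3 treat ½ differently under implication.

½; false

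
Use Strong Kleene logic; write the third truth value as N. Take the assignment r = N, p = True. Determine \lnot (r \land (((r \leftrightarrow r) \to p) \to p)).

r \leftrightarrow r = N \leftrightarrow N = N
(r \leftrightarrow r) \to p = N \to True = True  [\lnot N \lor True]
((r \leftrightarrow r) \to p) \to p = True \to True = True
r \land (((r \leftrightarrow r) \to p) \to p) = N \land True = N
\lnot (r \land (((r \leftrightarrow r) \to p) \to p)) = \lnot N = N

N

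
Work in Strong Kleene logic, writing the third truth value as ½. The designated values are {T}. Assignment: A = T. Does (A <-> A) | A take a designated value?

Yes

A <-> A = T <-> T = T
(A <-> A) | A = T | T = T
T ∈ {T}.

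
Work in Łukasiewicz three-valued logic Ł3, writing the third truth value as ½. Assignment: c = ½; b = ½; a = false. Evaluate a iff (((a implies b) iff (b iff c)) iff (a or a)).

true

a implies b = false implies ½ = true  [min(1, 1−0+½)]
b iff c = ½ iff ½ = true
(a implies b) iff (b iff c) = true iff true = true
a or a = false or false = false
((a implies b) iff (b iff c)) iff (a or a) = true iff false = false
a iff (((a implies b) iff (b iff c)) iff (a or a)) = false iff false = true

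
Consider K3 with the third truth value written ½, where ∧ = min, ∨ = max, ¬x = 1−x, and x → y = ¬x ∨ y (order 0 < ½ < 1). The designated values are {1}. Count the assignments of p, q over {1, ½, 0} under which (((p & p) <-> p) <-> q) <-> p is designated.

Designated under: (p=1, q=1); (p=0, q=0).

2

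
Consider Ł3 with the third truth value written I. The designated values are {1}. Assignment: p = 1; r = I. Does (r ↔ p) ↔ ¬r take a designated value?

Yes

r ↔ p = I ↔ 1 = I
¬r = ¬I = I
(r ↔ p) ↔ ¬r = I ↔ I = 1
1 ∈ {1}.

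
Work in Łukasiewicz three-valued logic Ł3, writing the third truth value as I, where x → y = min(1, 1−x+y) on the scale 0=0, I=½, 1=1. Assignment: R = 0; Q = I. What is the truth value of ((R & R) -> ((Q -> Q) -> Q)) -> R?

0

R & R = 0 & 0 = 0
Q -> Q = I -> I = 1  [min(1, 1−½+½)]
(Q -> Q) -> Q = 1 -> I = I
(R & R) -> ((Q -> Q) -> Q) = 0 -> I = 1
((R & R) -> ((Q -> Q) -> Q)) -> R = 1 -> 0 = 0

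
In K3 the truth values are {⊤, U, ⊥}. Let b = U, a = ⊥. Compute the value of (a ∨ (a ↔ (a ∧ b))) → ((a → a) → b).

U

a ∧ b = ⊥ ∧ U = ⊥
a ↔ (a ∧ b) = ⊥ ↔ ⊥ = ⊤
a ∨ (a ↔ (a ∧ b)) = ⊥ ∨ ⊤ = ⊤
a → a = ⊥ → ⊥ = ⊤
(a → a) → b = ⊤ → U = U  [¬⊤ ∨ U]
(a ∨ (a ↔ (a ∧ b))) → ((a → a) → b) = ⊤ → U = U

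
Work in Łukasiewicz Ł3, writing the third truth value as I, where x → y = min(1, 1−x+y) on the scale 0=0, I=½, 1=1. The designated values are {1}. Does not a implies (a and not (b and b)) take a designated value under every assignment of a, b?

No

Countermodel: a=I, b=1 gives I, which is not designated.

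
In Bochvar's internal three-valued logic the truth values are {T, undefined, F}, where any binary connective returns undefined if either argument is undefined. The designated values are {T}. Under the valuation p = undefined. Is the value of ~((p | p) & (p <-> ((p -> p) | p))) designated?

No

p | p = undefined | undefined = undefined
p -> p = undefined -> undefined = undefined
(p -> p) | p = undefined | undefined = undefined
p <-> ((p -> p) | p) = undefined <-> undefined = undefined
(p | p) & (p <-> ((p -> p) | p)) = undefined & undefined = undefined
~((p | p) & (p <-> ((p -> p) | p))) = ~undefined = undefined
undefined ∉ {T}.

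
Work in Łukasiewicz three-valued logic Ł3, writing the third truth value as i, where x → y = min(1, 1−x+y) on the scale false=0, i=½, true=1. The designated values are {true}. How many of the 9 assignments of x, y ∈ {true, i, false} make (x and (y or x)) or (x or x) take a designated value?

3

Designated under: (x=true, y=true); (x=true, y=i); (x=true, y=false).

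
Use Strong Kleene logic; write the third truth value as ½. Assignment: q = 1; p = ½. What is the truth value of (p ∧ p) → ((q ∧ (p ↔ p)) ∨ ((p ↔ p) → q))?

p ∧ p = ½ ∧ ½ = ½
p ↔ p = ½ ↔ ½ = ½
q ∧ (p ↔ p) = 1 ∧ ½ = ½
p ↔ p = ½ ↔ ½ = ½
(p ↔ p) → q = ½ → 1 = 1
(q ∧ (p ↔ p)) ∨ ((p ↔ p) → q) = ½ ∨ 1 = 1
(p ∧ p) → ((q ∧ (p ↔ p)) ∨ ((p ↔ p) → q)) = ½ → 1 = 1

1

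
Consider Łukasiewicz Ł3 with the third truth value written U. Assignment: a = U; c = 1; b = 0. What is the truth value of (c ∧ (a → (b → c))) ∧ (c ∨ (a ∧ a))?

1

b → c = 0 → 1 = 1
a → (b → c) = U → 1 = 1
c ∧ (a → (b → c)) = 1 ∧ 1 = 1
a ∧ a = U ∧ U = U
c ∨ (a ∧ a) = 1 ∨ U = 1
(c ∧ (a → (b → c))) ∧ (c ∨ (a ∧ a)) = 1 ∧ 1 = 1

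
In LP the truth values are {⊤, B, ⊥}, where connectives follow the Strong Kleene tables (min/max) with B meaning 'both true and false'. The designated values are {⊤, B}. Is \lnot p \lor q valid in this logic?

Countermodel: p=⊤, q=⊥ gives ⊥, which is not designated.

No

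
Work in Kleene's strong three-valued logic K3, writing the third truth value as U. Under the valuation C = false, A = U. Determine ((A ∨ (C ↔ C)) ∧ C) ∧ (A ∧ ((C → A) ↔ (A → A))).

false

C ↔ C = false ↔ false = true
A ∨ (C ↔ C) = U ∨ true = true
(A ∨ (C ↔ C)) ∧ C = true ∧ false = false
C → A = false → U = true  [¬false ∨ U]
A → A = U → U = U
(C → A) ↔ (A → A) = true ↔ U = U
A ∧ ((C → A) ↔ (A → A)) = U ∧ U = U
((A ∨ (C ↔ C)) ∧ C) ∧ (A ∧ ((C → A) ↔ (A → A))) = false ∧ U = false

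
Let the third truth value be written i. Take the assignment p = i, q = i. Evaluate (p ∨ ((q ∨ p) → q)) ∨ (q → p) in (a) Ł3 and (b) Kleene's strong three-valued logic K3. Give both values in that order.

⊤; i

In Ł3: q ∨ p = i ∨ i = i
(q ∨ p) → q = i → i = ⊤  [min(1, 1−½+½)]
p ∨ ((q ∨ p) → q) = i ∨ ⊤ = ⊤
q → p = i → i = ⊤
(p ∨ ((q ∨ p) → q)) ∨ (q → p) = ⊤ ∨ ⊤ = ⊤
In Kleene's strong three-valued logic K3: q ∨ p = i ∨ i = i
(q ∨ p) → q = i → i = i  [¬i ∨ i]
p ∨ ((q ∨ p) → q) = i ∨ i = i
q → p = i → i = i
(p ∨ ((q ∨ p) → q)) ∨ (q → p) = i ∨ i = i
They differ because Ł3 and Kleene's strong three-valued logic K3 treat i differently under implication.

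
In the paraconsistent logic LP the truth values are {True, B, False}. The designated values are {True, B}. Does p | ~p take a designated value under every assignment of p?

Yes

Every assignment of p over {True, B, False} gives a value in {True, B}.
In particular, with p=B: p | ~p = B.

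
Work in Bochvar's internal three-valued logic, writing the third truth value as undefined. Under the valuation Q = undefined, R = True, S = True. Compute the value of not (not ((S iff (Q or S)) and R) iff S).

undefined

Q or S = undefined or True = undefined
S iff (Q or S) = True iff undefined = undefined
(S iff (Q or S)) and R = undefined and True = undefined
not ((S iff (Q or S)) and R) = not undefined = undefined
not ((S iff (Q or S)) and R) iff S = undefined iff True = undefined
not (not ((S iff (Q or S)) and R) iff S) = not undefined = undefined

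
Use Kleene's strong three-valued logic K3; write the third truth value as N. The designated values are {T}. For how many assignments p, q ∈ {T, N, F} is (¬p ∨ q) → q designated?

4

Designated under: (p=T, q=T); (p=T, q=F); (p=N, q=T); (p=F, q=T).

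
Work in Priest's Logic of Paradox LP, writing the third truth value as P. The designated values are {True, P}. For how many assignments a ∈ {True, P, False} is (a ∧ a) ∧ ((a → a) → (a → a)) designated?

2

a=True: True ✓
a=P: P ✓
a=False: False ·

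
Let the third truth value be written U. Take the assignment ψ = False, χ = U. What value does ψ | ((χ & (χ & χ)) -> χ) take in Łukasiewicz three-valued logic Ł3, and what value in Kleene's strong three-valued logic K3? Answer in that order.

In Łukasiewicz three-valued logic Ł3: χ & χ = U & U = U
χ & (χ & χ) = U & U = U
(χ & (χ & χ)) -> χ = U -> U = True  [min(1, 1−½+½)]
ψ | ((χ & (χ & χ)) -> χ) = False | True = True
In Kleene's strong three-valued logic K3: χ & χ = U & U = U
χ & (χ & χ) = U & U = U
(χ & (χ & χ)) -> χ = U -> U = U  [~U | U]
ψ | ((χ & (χ & χ)) -> χ) = False | U = U
They differ because Łukasiewicz three-valued logic Ł3 and Kleene's strong three-valued logic K3 treat U differently under implication.

True; U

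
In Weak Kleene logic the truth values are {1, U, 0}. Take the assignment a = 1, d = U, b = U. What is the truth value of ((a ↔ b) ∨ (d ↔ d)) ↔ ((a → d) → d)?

a ↔ b = 1 ↔ U = U
d ↔ d = U ↔ U = U
(a ↔ b) ∨ (d ↔ d) = U ∨ U = U
a → d = 1 → U = U  [any arg is the third value ⇒ result is the third value]
(a → d) → d = U → U = U
((a ↔ b) ∨ (d ↔ d)) ↔ ((a → d) → d) = U ↔ U = U

U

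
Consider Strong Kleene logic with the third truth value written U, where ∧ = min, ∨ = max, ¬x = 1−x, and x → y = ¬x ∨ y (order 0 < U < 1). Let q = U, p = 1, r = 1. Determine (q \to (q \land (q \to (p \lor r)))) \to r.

p \lor r = 1 \lor 1 = 1
q \to (p \lor r) = U \to 1 = 1  [\lnot U \lor 1]
q \land (q \to (p \lor r)) = U \land 1 = U
q \to (q \land (q \to (p \lor r))) = U \to U = U
(q \to (q \land (q \to (p \lor r)))) \to r = U \to 1 = 1

1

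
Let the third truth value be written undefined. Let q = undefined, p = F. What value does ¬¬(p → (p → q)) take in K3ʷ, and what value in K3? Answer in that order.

In K3ʷ: p → q = F → undefined = undefined  [any arg is the third value ⇒ result is the third value]
p → (p → q) = F → undefined = undefined
¬(p → (p → q)) = ¬undefined = undefined
¬¬(p → (p → q)) = ¬undefined = undefined
In K3: p → q = F → undefined = T  [¬F ∨ undefined]
p → (p → q) = F → T = T
¬(p → (p → q)) = ¬T = F
¬¬(p → (p → q)) = ¬F = T
They differ because K3ʷ and K3 treat undefined differently under the binary connectives.

undefined; T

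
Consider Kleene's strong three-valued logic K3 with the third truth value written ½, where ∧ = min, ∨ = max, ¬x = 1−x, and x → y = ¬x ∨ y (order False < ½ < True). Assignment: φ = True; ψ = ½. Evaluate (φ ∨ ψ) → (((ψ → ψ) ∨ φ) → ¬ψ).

½

φ ∨ ψ = True ∨ ½ = True
ψ → ψ = ½ → ½ = ½
(ψ → ψ) ∨ φ = ½ ∨ True = True
¬ψ = ¬½ = ½
((ψ → ψ) ∨ φ) → ¬ψ = True → ½ = ½
(φ ∨ ψ) → (((ψ → ψ) ∨ φ) → ¬ψ) = True → ½ = ½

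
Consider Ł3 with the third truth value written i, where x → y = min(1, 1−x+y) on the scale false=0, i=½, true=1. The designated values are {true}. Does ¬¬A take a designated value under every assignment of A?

No

Countermodel: A=i gives i, which is not designated.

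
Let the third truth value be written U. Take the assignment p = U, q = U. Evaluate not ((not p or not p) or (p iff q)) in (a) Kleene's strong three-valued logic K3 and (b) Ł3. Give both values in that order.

In Kleene's strong three-valued logic K3: not p = not U = U
not p = not U = U
not p or not p = U or U = U
p iff q = U iff U = U
(not p or not p) or (p iff q) = U or U = U
not ((not p or not p) or (p iff q)) = not U = U
In Ł3: not p = not U = U
not p = not U = U
not p or not p = U or U = U
p iff q = U iff U = 1  [1 − |½−½|]
(not p or not p) or (p iff q) = U or 1 = 1
not ((not p or not p) or (p iff q)) = not 1 = 0
They differ because Kleene's strong three-valued logic K3 and Ł3 treat U differently under implication.

U; 0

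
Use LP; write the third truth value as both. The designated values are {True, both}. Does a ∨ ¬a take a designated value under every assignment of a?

Yes

Every assignment of a over {True, both, False} gives a value in {True, both}.
In particular, with a=both: a ∨ ¬a = both.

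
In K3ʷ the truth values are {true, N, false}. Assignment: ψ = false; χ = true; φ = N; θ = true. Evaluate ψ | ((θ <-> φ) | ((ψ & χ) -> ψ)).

θ <-> φ = true <-> N = N
ψ & χ = false & true = false
(ψ & χ) -> ψ = false -> false = true
(θ <-> φ) | ((ψ & χ) -> ψ) = N | true = N
ψ | ((θ <-> φ) | ((ψ & χ) -> ψ)) = false | N = N

N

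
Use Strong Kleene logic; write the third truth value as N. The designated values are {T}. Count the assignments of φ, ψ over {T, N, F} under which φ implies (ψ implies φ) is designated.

Of the 9 assignments, 7 give a value in {T}.

7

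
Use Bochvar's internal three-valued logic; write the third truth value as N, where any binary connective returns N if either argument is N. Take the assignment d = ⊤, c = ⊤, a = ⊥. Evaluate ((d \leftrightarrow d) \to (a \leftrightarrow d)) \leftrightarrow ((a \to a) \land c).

⊥

d \leftrightarrow d = ⊤ \leftrightarrow ⊤ = ⊤
a \leftrightarrow d = ⊥ \leftrightarrow ⊤ = ⊥
(d \leftrightarrow d) \to (a \leftrightarrow d) = ⊤ \to ⊥ = ⊥
a \to a = ⊥ \to ⊥ = ⊤
(a \to a) \land c = ⊤ \land ⊤ = ⊤
((d \leftrightarrow d) \to (a \leftrightarrow d)) \leftrightarrow ((a \to a) \land c) = ⊥ \leftrightarrow ⊤ = ⊥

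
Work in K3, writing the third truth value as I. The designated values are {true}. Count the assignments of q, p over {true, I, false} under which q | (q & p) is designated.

Designated under: (q=true, p=true); (q=true, p=I); (q=true, p=false).

3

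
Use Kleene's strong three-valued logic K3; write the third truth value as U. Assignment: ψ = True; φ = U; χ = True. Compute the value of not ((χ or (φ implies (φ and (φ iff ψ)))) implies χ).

φ iff ψ = U iff True = U
φ and (φ iff ψ) = U and U = U
φ implies (φ and (φ iff ψ)) = U implies U = U
χ or (φ implies (φ and (φ iff ψ))) = True or U = True
(χ or (φ implies (φ and (φ iff ψ)))) implies χ = True implies True = True
not ((χ or (φ implies (φ and (φ iff ψ)))) implies χ) = not True = False

False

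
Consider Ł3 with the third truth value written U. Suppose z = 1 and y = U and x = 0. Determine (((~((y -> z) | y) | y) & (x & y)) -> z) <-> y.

U

y -> z = U -> 1 = 1
(y -> z) | y = 1 | U = 1
~((y -> z) | y) = ~1 = 0
~((y -> z) | y) | y = 0 | U = U
x & y = 0 & U = 0
(~((y -> z) | y) | y) & (x & y) = U & 0 = 0
((~((y -> z) | y) | y) & (x & y)) -> z = 0 -> 1 = 1
(((~((y -> z) | y) | y) & (x & y)) -> z) <-> y = 1 <-> U = U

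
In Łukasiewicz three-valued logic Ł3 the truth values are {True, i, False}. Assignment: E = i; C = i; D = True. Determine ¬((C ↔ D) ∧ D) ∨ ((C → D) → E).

i

C ↔ D = i ↔ True = i
(C ↔ D) ∧ D = i ∧ True = i
¬((C ↔ D) ∧ D) = ¬i = i
C → D = i → True = True
(C → D) → E = True → i = i
¬((C ↔ D) ∧ D) ∨ ((C → D) → E) = i ∨ i = i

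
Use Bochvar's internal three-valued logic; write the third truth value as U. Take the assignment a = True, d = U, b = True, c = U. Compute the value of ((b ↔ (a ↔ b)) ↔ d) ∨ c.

U

a ↔ b = True ↔ True = True
b ↔ (a ↔ b) = True ↔ True = True
(b ↔ (a ↔ b)) ↔ d = True ↔ U = U
((b ↔ (a ↔ b)) ↔ d) ∨ c = U ∨ U = U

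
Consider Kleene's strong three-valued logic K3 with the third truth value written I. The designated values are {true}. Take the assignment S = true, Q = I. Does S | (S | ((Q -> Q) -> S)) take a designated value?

Q -> Q = I -> I = I  [~I | I]
(Q -> Q) -> S = I -> true = true
S | ((Q -> Q) -> S) = true | true = true
S | (S | ((Q -> Q) -> S)) = true | true = true
true ∈ {true}.

Yes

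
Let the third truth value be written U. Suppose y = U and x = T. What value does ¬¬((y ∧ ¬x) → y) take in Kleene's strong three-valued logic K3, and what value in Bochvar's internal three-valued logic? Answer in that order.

T; U

In Kleene's strong three-valued logic K3: ¬x = ¬T = F
y ∧ ¬x = U ∧ F = F
(y ∧ ¬x) → y = F → U = T
¬((y ∧ ¬x) → y) = ¬T = F
¬¬((y ∧ ¬x) → y) = ¬F = T
In Bochvar's internal three-valued logic: ¬x = ¬T = F
y ∧ ¬x = U ∧ F = U
(y ∧ ¬x) → y = U → U = U  [any arg is the third value ⇒ result is the third value]
¬((y ∧ ¬x) → y) = ¬U = U
¬¬((y ∧ ¬x) → y) = ¬U = U
They differ because Kleene's strong three-valued logic K3 and Bochvar's internal three-valued logic treat U differently under the binary connectives.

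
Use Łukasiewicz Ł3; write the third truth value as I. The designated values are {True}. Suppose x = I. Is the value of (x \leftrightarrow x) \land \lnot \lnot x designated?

x \leftrightarrow x = I \leftrightarrow I = True  [1 − |½−½|]
\lnot x = \lnot I = I
\lnot \lnot x = \lnot I = I
(x \leftrightarrow x) \land \lnot \lnot x = True \land I = I
I ∉ {True}.

No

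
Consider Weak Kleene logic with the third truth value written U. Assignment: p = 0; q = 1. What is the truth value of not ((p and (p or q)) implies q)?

p or q = 0 or 1 = 1
p and (p or q) = 0 and 1 = 0
(p and (p or q)) implies q = 0 implies 1 = 1
not ((p and (p or q)) implies q) = not 1 = 0

0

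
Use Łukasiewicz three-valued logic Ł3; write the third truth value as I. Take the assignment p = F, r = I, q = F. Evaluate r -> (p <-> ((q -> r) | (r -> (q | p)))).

I

q -> r = F -> I = T  [min(1, 1−0+½)]
q | p = F | F = F
r -> (q | p) = I -> F = I
(q -> r) | (r -> (q | p)) = T | I = T
p <-> ((q -> r) | (r -> (q | p))) = F <-> T = F
r -> (p <-> ((q -> r) | (r -> (q | p)))) = I -> F = I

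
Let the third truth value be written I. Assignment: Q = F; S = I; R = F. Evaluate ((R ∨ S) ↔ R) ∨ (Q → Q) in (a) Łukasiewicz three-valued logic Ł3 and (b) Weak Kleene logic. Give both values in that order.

In Łukasiewicz three-valued logic Ł3: R ∨ S = F ∨ I = I
(R ∨ S) ↔ R = I ↔ F = I
Q → Q = F → F = T
((R ∨ S) ↔ R) ∨ (Q → Q) = I ∨ T = T
In Weak Kleene logic: R ∨ S = F ∨ I = I
(R ∨ S) ↔ R = I ↔ F = I
Q → Q = F → F = T
((R ∨ S) ↔ R) ∨ (Q → Q) = I ∨ T = I
They differ because Łukasiewicz three-valued logic Ł3 and Weak Kleene logic treat I differently under the binary connectives.

T; I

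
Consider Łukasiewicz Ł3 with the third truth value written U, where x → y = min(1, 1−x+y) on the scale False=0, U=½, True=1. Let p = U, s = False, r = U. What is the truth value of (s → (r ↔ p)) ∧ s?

r ↔ p = U ↔ U = True  [1 − |½−½|]
s → (r ↔ p) = False → True = True
(s → (r ↔ p)) ∧ s = True ∧ False = False

False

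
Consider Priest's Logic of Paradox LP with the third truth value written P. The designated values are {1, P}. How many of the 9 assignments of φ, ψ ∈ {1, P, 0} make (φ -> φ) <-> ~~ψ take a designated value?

7

Of the 9 assignments, 7 give a value in {1, P}.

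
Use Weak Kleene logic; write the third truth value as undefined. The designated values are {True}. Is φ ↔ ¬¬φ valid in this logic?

Countermodel: φ=undefined gives undefined, which is not designated.

No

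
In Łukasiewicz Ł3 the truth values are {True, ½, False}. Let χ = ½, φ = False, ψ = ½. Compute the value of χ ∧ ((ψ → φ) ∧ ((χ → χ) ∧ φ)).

False

ψ → φ = ½ → False = ½  [min(1, 1−½+0)]
χ → χ = ½ → ½ = True
(χ → χ) ∧ φ = True ∧ False = False
(ψ → φ) ∧ ((χ → χ) ∧ φ) = ½ ∧ False = False
χ ∧ ((ψ → φ) ∧ ((χ → χ) ∧ φ)) = ½ ∧ False = False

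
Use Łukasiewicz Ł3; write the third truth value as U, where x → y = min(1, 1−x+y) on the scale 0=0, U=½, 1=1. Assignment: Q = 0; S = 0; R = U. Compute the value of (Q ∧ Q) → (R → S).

1

Q ∧ Q = 0 ∧ 0 = 0
R → S = U → 0 = U  [min(1, 1−½+0)]
(Q ∧ Q) → (R → S) = 0 → U = 1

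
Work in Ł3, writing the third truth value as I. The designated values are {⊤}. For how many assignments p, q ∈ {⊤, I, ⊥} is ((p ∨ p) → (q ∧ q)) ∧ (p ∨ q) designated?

3

Designated under: (p=⊤, q=⊤); (p=I, q=⊤); (p=⊥, q=⊤).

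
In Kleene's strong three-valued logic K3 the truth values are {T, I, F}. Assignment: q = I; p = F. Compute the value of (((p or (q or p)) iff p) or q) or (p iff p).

q or p = I or F = I
p or (q or p) = F or I = I
(p or (q or p)) iff p = I iff F = I
((p or (q or p)) iff p) or q = I or I = I
p iff p = F iff F = T
(((p or (q or p)) iff p) or q) or (p iff p) = I or T = T

T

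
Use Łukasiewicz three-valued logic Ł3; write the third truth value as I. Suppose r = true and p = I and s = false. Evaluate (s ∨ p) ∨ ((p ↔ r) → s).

s ∨ p = false ∨ I = I
p ↔ r = I ↔ true = I  [1 − |½−1|]
(p ↔ r) → s = I → false = I
(s ∨ p) ∨ ((p ↔ r) → s) = I ∨ I = I

I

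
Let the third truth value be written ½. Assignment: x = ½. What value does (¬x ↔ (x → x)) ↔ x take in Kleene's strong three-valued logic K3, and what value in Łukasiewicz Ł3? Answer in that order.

In Kleene's strong three-valued logic K3: ¬x = ¬½ = ½
x → x = ½ → ½ = ½  [¬½ ∨ ½]
¬x ↔ (x → x) = ½ ↔ ½ = ½
(¬x ↔ (x → x)) ↔ x = ½ ↔ ½ = ½
In Łukasiewicz Ł3: ¬x = ¬½ = ½
x → x = ½ → ½ = true
¬x ↔ (x → x) = ½ ↔ true = ½
(¬x ↔ (x → x)) ↔ x = ½ ↔ ½ = true
They differ because Kleene's strong three-valued logic K3 and Łukasiewicz Ł3 treat ½ differently under implication.

½; true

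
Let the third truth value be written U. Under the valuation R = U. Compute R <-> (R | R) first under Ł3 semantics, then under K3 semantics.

In Ł3: R | R = U | U = U
R <-> (R | R) = U <-> U = true  [1 − |½−½|]
In K3: R | R = U | U = U
R <-> (R | R) = U <-> U = U
They differ because Ł3 and K3 treat U differently under implication.

true; U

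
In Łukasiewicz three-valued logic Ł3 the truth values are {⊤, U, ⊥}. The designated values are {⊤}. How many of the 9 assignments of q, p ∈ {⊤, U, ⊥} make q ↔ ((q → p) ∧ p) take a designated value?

Designated under: (q=⊤, p=⊤); (q=U, p=U); (q=⊥, p=⊥).

3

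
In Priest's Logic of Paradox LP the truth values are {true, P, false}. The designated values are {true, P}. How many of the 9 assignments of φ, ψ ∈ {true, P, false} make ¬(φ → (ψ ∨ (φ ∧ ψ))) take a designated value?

4

Designated under: (φ=true, ψ=P); (φ=true, ψ=false); (φ=P, ψ=P); (φ=P, ψ=false).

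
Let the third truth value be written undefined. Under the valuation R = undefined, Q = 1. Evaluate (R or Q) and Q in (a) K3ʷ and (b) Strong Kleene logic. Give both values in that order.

In K3ʷ: R or Q = undefined or 1 = undefined
(R or Q) and Q = undefined and 1 = undefined
In Strong Kleene logic: R or Q = undefined or 1 = 1
(R or Q) and Q = 1 and 1 = 1
They differ because K3ʷ and Strong Kleene logic treat undefined differently under the binary connectives.

undefined; 1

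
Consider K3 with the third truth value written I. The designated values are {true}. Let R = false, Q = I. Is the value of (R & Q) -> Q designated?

R & Q = false & I = false
(R & Q) -> Q = false -> I = true  [~false | I]
true ∈ {true}.

Yes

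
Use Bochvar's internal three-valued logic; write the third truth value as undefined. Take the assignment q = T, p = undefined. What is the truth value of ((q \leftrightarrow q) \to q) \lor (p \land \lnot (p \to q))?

q \leftrightarrow q = T \leftrightarrow T = T
(q \leftrightarrow q) \to q = T \to T = T
p \to q = undefined \to T = undefined
\lnot (p \to q) = \lnot undefined = undefined
p \land \lnot (p \to q) = undefined \land undefined = undefined
((q \leftrightarrow q) \to q) \lor (p \land \lnot (p \to q)) = T \lor undefined = undefined

undefined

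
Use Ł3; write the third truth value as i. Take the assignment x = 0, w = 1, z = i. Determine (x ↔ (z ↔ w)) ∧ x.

0

z ↔ w = i ↔ 1 = i  [1 − |½−1|]
x ↔ (z ↔ w) = 0 ↔ i = i
(x ↔ (z ↔ w)) ∧ x = i ∧ 0 = 0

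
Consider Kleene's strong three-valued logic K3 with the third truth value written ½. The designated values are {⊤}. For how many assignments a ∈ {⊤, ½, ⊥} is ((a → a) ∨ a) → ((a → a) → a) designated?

a=⊤: ⊤ ✓
a=½: ½ ·
a=⊥: ⊥ ·

1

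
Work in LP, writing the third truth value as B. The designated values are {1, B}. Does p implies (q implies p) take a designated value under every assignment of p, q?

Every assignment of p, q over {1, B, 0} gives a value in {1, B}.
In particular, with p=B, q=B: p implies (q implies p) = B.

Yes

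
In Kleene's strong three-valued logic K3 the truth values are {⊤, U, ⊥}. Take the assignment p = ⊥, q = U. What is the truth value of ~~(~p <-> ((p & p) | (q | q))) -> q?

~p = ~⊥ = ⊤
p & p = ⊥ & ⊥ = ⊥
q | q = U | U = U
(p & p) | (q | q) = ⊥ | U = U
~p <-> ((p & p) | (q | q)) = ⊤ <-> U = U
~(~p <-> ((p & p) | (q | q))) = ~U = U
~~(~p <-> ((p & p) | (q | q))) = ~U = U
~~(~p <-> ((p & p) | (q | q))) -> q = U -> U = U

U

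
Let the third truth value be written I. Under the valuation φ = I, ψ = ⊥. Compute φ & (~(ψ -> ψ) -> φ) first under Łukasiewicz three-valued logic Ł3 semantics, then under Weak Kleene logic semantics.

I; I

In Łukasiewicz three-valued logic Ł3: ψ -> ψ = ⊥ -> ⊥ = ⊤
~(ψ -> ψ) = ~⊤ = ⊥
~(ψ -> ψ) -> φ = ⊥ -> I = ⊤  [min(1, 1−0+½)]
φ & (~(ψ -> ψ) -> φ) = I & ⊤ = I
In Weak Kleene logic: ψ -> ψ = ⊥ -> ⊥ = ⊤
~(ψ -> ψ) = ~⊤ = ⊥
~(ψ -> ψ) -> φ = ⊥ -> I = I
φ & (~(ψ -> ψ) -> φ) = I & I = I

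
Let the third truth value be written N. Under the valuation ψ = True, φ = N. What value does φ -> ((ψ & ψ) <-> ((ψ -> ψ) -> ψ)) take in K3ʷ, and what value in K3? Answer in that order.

In K3ʷ: ψ & ψ = True & True = True
ψ -> ψ = True -> True = True
(ψ -> ψ) -> ψ = True -> True = True
(ψ & ψ) <-> ((ψ -> ψ) -> ψ) = True <-> True = True
φ -> ((ψ & ψ) <-> ((ψ -> ψ) -> ψ)) = N -> True = N
In K3: ψ & ψ = True & True = True
ψ -> ψ = True -> True = True
(ψ -> ψ) -> ψ = True -> True = True
(ψ & ψ) <-> ((ψ -> ψ) -> ψ) = True <-> True = True
φ -> ((ψ & ψ) <-> ((ψ -> ψ) -> ψ)) = N -> True = True  [~N | True]
They differ because K3ʷ and K3 treat N differently under the binary connectives.

N; True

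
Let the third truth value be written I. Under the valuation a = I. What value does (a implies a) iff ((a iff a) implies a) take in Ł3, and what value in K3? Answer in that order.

In Ł3: a implies a = I implies I = true  [min(1, 1−½+½)]
a iff a = I iff I = true
(a iff a) implies a = true implies I = I
(a implies a) iff ((a iff a) implies a) = true iff I = I
In K3: a implies a = I implies I = I  [not I or I]
a iff a = I iff I = I
(a iff a) implies a = I implies I = I
(a implies a) iff ((a iff a) implies a) = I iff I = I

I; I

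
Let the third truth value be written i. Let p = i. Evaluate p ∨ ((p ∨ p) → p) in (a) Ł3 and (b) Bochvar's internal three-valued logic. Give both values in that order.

In Ł3: p ∨ p = i ∨ i = i
(p ∨ p) → p = i → i = true  [min(1, 1−½+½)]
p ∨ ((p ∨ p) → p) = i ∨ true = true
In Bochvar's internal three-valued logic: p ∨ p = i ∨ i = i
(p ∨ p) → p = i → i = i  [any arg is the third value ⇒ result is the third value]
p ∨ ((p ∨ p) → p) = i ∨ i = i
They differ because Ł3 and Bochvar's internal three-valued logic treat i differently under the binary connectives.

true; i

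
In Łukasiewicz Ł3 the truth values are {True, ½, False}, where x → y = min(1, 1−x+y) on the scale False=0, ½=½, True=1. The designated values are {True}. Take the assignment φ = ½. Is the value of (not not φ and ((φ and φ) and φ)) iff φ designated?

not φ = not ½ = ½
not not φ = not ½ = ½
φ and φ = ½ and ½ = ½
(φ and φ) and φ = ½ and ½ = ½
not not φ and ((φ and φ) and φ) = ½ and ½ = ½
(not not φ and ((φ and φ) and φ)) iff φ = ½ iff ½ = True  [1 − |½−½|]
True ∈ {True}.

Yes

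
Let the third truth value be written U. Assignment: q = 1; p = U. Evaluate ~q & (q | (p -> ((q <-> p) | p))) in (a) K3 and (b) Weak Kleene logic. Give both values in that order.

In K3: ~q = ~1 = 0
q <-> p = 1 <-> U = U
(q <-> p) | p = U | U = U
p -> ((q <-> p) | p) = U -> U = U  [~U | U]
q | (p -> ((q <-> p) | p)) = 1 | U = 1
~q & (q | (p -> ((q <-> p) | p))) = 0 & 1 = 0
In Weak Kleene logic: ~q = ~1 = 0
q <-> p = 1 <-> U = U
(q <-> p) | p = U | U = U
p -> ((q <-> p) | p) = U -> U = U  [any arg is the third value ⇒ result is the third value]
q | (p -> ((q <-> p) | p)) = 1 | U = U
~q & (q | (p -> ((q <-> p) | p))) = 0 & U = U
They differ because K3 and Weak Kleene logic treat U differently under the binary connectives.

0; U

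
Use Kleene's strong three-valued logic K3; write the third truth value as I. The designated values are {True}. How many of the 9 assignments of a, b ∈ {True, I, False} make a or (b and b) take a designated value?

Of the 9 assignments, 5 give a value in {True}.

5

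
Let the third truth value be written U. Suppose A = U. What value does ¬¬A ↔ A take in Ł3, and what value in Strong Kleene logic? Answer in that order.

T; U

In Ł3: ¬A = ¬U = U
¬¬A = ¬U = U
¬¬A ↔ A = U ↔ U = T  [1 − |½−½|]
In Strong Kleene logic: ¬A = ¬U = U
¬¬A = ¬U = U
¬¬A ↔ A = U ↔ U = U
They differ because Ł3 and Strong Kleene logic treat U differently under implication.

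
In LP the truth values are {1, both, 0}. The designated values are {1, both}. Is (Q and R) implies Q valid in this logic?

Yes

Every assignment of Q, R over {1, both, 0} gives a value in {1, both}.
In particular, with Q=both, R=both: (Q and R) implies Q = both.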